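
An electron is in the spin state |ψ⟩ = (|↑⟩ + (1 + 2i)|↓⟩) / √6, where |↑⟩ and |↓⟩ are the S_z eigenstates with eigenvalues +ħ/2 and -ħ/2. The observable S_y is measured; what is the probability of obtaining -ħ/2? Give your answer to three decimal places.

0.167

|-y⟩ = (|↑⟩ - i|↓⟩)/√2, so ⟨-y|ψ⟩ = (-1 + i) / (√2·√6).
P = |-1 + i|² / 12 = 2/12.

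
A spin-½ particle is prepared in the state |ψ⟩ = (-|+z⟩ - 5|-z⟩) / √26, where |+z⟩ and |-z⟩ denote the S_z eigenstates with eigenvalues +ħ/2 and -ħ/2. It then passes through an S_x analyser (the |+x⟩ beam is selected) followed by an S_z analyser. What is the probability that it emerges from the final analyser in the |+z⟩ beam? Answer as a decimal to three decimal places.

First analyser (S_x): P(|+x⟩) = |⟨+x|ψ⟩|² = 36/52.
After stage 1 the state is |+x⟩; P(|+z⟩) = |⟨+z|+x⟩|² = 1/2.
Joint probability = 36/52 × 1/2 = 0.346.

0.346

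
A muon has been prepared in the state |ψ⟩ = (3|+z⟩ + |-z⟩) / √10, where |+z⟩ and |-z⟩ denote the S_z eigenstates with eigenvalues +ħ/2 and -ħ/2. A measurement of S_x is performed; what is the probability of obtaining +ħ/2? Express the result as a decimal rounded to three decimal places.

|+x⟩ = (|+z⟩ + |-z⟩)/√2, so ⟨+x|ψ⟩ = (4) / (√2·√10).
P = |4|² / 20 = 16/20.

0.800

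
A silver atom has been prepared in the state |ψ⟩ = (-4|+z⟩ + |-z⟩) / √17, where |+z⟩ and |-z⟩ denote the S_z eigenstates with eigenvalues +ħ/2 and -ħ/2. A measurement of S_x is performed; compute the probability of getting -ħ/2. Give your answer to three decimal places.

0.735

|-x⟩ = (|+z⟩ - |-z⟩)/√2, so ⟨-x|ψ⟩ = (-5) / (√2·√17).
P = |-5|² / 34 = 25/34.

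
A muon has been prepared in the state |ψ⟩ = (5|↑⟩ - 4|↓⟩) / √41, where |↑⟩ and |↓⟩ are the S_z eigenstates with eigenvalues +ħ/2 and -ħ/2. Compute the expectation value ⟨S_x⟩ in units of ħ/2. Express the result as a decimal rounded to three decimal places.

⟨σ_x⟩ = 2 Re(a* b)/(|a|²+|b|²) with a = 5, b = -4.
a* b = -20, so ⟨σ_x⟩ = -40/41.
⟨S_x⟩ = (ħ/2)·⟨σ_x⟩.

-0.976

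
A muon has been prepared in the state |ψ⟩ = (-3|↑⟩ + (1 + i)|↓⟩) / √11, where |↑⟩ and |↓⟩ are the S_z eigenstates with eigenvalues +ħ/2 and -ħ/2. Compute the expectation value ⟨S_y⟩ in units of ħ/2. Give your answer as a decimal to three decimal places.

-0.545

⟨σ_y⟩ = 2 Im(a* b)/(|a|²+|b|²) with a = -3, b = (1 + i).
a* b = (-3 - 3i), so ⟨σ_y⟩ = -6/11.
⟨S_y⟩ = (ħ/2)·⟨σ_y⟩.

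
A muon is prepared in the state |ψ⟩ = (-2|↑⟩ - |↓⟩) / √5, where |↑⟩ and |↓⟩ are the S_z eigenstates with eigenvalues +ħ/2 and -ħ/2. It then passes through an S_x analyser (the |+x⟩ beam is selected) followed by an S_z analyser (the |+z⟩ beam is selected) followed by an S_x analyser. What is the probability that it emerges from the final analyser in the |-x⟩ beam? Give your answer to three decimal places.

0.225

First analyser (S_x): P(|+x⟩) = |⟨+x|ψ⟩|² = 9/10.
After stage 1 the state is |+x⟩; P(|+z⟩) = |⟨+z|+x⟩|² = 1/2.
After stage 2 the state is |+z⟩; P(|-x⟩) = |⟨-x|+z⟩|² = 1/2.
Joint probability = 9/10 × 1/2 × 1/2 = 0.225.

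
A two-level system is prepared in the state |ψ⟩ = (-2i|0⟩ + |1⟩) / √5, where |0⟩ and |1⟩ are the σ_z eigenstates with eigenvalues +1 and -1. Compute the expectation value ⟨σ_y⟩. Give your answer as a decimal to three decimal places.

0.800

⟨σ_y⟩ = 2 Im(a* b)/(|a|²+|b|²) with a = -2i, b = 1.
a* b = 2i, so ⟨σ_y⟩ = 4/5.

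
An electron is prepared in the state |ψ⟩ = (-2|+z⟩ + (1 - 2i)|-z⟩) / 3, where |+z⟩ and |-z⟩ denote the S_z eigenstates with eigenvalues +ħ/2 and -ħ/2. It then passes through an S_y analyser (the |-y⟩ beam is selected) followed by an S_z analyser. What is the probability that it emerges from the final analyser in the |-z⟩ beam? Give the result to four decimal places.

First analyser (S_y): P(|-y⟩) = |⟨-y|ψ⟩|² = 1/18.
After stage 1 the state is |-y⟩; P(|-z⟩) = |⟨-z|-y⟩|² = 1/2.
Joint probability = 1/18 × 1/2 = 0.0278.

0.0278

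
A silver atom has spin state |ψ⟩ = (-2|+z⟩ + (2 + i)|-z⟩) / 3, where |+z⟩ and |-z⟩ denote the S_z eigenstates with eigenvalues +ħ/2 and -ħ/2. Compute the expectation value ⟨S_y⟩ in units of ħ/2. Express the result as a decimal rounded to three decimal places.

-0.444

⟨σ_y⟩ = 2 Im(a* b)/(|a|²+|b|²) with a = -2, b = (2 + i).
a* b = (-4 - 2i), so ⟨σ_y⟩ = -4/9.
⟨S_y⟩ = (ħ/2)·⟨σ_y⟩.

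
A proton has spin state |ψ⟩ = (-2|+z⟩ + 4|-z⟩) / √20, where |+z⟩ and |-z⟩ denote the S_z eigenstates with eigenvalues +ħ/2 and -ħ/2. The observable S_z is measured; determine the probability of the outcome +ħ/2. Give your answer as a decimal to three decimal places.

0.200

The +ħ/2 outcome corresponds to |+z⟩. Its amplitude in |ψ⟩ is -2/√20.
P = |-2|² / 20 = 4/20.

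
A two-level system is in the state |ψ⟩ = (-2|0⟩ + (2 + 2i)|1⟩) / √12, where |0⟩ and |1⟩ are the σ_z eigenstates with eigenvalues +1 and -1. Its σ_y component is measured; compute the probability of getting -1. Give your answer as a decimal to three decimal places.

0.833

|-y⟩ = (|0⟩ - i|1⟩)/√2, so ⟨-y|ψ⟩ = (-4 + 2i) / (√2·√12).
P = |-4 + 2i|² / 24 = 20/24.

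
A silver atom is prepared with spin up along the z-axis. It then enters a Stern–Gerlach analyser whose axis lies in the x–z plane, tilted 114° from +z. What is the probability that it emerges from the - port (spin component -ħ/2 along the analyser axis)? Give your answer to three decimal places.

For spin-½, the probability of finding spin-up along an axis at angle θ to the initial spin direction is cos²(θ/2); spin-down is sin²(θ/2).
θ = 114°, so P = sin²(57°) ≈ 0.703.

0.703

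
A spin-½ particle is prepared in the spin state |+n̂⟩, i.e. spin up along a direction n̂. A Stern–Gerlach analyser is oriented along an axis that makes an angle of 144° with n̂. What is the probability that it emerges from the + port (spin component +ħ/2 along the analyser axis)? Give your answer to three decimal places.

0.095

For spin-½, the probability of finding spin-up along an axis at angle θ to the initial spin direction is cos²(θ/2); spin-down is sin²(θ/2).
θ = 144°, so P = cos²(72°) ≈ 0.095.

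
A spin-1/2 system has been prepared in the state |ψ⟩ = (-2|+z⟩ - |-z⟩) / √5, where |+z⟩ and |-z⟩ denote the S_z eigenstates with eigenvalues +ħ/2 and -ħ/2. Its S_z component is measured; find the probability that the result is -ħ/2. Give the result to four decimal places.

The -ħ/2 outcome corresponds to |-z⟩. Its amplitude in |ψ⟩ is -1/√5.
P = |-1|² / 5 = 1/5.

0.2000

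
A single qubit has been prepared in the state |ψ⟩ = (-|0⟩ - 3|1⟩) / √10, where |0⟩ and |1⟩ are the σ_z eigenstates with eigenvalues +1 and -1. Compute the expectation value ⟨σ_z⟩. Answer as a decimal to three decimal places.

-0.800

⟨σ_z⟩ = |a|² - |b|² divided by |a|²+|b|², with a, b the |0⟩, |1⟩ amplitudes.
= (1 - 9)/10 = -8/10.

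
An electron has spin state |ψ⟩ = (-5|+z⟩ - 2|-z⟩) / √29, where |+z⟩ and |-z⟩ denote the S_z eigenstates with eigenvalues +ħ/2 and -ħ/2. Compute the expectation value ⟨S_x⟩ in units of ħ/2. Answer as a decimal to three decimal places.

⟨σ_x⟩ = 2 Re(a* b)/(|a|²+|b|²) with a = -5, b = -2.
a* b = 10, so ⟨σ_x⟩ = 20/29.
⟨S_x⟩ = (ħ/2)·⟨σ_x⟩.

0.690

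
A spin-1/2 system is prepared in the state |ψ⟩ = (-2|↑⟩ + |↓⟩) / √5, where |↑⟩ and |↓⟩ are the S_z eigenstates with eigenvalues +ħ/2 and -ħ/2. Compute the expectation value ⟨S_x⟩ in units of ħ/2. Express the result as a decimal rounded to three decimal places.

-0.800

⟨σ_x⟩ = 2 Re(a* b)/(|a|²+|b|²) with a = -2, b = 1.
a* b = -2, so ⟨σ_x⟩ = -4/5.
⟨S_x⟩ = (ħ/2)·⟨σ_x⟩.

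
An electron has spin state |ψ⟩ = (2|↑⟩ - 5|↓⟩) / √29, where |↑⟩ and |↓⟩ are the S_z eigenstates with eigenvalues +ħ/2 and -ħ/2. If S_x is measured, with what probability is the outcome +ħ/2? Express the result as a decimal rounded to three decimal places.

|+x⟩ = (|↑⟩ + |↓⟩)/√2, so ⟨+x|ψ⟩ = (-3) / (√2·√29).
P = |-3|² / 58 = 9/58.

0.155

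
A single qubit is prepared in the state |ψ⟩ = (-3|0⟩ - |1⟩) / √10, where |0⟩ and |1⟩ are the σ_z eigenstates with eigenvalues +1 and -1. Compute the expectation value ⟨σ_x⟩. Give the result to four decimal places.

⟨σ_x⟩ = 2 Re(a* b)/(|a|²+|b|²) with a = -3, b = -1.
a* b = 3, so ⟨σ_x⟩ = 6/10.

0.6000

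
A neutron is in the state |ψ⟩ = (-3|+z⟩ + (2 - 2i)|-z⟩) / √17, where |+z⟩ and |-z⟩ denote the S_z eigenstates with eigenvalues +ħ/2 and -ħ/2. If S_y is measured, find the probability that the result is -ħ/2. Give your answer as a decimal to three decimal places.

|-y⟩ = (|+z⟩ - i|-z⟩)/√2, so ⟨-y|ψ⟩ = (-1 + 2i) / (√2·√17).
P = |-1 + 2i|² / 34 = 5/34.

0.147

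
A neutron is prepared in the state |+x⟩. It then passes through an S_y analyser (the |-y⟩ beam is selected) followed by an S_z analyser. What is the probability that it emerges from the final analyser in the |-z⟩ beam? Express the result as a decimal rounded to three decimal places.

0.250

First analyser (S_y): from |+x⟩, P(|-y⟩) = 1/2.
After stage 1 the state is |-y⟩; P(|-z⟩) = |⟨-z|-y⟩|² = 1/2.
Joint probability = 1/2 × 1/2 = 0.250.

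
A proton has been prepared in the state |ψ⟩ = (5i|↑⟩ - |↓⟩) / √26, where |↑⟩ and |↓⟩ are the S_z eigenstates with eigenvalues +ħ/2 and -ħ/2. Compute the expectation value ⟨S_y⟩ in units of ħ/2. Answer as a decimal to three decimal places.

⟨σ_y⟩ = 2 Im(a* b)/(|a|²+|b|²) with a = 5i, b = -1.
a* b = 5i, so ⟨σ_y⟩ = 10/26.
⟨S_y⟩ = (ħ/2)·⟨σ_y⟩.

0.385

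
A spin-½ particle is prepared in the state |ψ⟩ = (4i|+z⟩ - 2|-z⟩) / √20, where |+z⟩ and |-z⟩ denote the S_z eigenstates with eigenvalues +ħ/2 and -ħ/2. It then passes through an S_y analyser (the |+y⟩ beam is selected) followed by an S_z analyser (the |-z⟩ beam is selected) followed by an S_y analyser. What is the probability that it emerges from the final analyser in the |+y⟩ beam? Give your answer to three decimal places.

First analyser (S_y): P(|+y⟩) = |⟨+y|ψ⟩|² = 36/40.
After stage 1 the state is |+y⟩; P(|-z⟩) = |⟨-z|+y⟩|² = 1/2.
After stage 2 the state is |-z⟩; P(|+y⟩) = |⟨+y|-z⟩|² = 1/2.
Joint probability = 36/40 × 1/2 × 1/2 = 0.225.

0.225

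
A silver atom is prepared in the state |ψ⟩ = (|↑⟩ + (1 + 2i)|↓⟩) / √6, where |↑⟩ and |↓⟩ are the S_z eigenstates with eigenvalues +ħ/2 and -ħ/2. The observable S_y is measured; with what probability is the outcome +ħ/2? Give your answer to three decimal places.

0.833

|+y⟩ = (|↑⟩ + i|↓⟩)/√2, so ⟨+y|ψ⟩ = (3 - i) / (√2·√6).
P = |3 - i|² / 12 = 10/12.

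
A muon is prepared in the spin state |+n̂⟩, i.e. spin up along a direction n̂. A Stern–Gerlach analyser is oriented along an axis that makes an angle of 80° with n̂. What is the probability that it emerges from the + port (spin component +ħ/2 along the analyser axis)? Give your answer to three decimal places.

0.587

For spin-½, the probability of finding spin-up along an axis at angle θ to the initial spin direction is cos²(θ/2); spin-down is sin²(θ/2).
θ = 80°, so P = cos²(40°) ≈ 0.587.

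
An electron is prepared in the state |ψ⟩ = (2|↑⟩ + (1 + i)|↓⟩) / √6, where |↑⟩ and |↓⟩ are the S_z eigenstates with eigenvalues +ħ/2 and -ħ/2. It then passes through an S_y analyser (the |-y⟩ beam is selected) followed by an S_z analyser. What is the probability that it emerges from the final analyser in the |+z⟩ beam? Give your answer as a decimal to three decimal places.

First analyser (S_y): P(|-y⟩) = |⟨-y|ψ⟩|² = 2/12.
After stage 1 the state is |-y⟩; P(|+z⟩) = |⟨+z|-y⟩|² = 1/2.
Joint probability = 2/12 × 1/2 = 0.083.

0.083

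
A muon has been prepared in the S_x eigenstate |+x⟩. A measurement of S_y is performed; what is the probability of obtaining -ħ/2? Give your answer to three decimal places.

0.500

In the S_z basis, |+x⟩ = (|+z⟩ + |-z⟩)/√2 and |-y⟩ = (|+z⟩ - i|-z⟩)/√2.
|⟨-y|+x⟩|² = 1/2.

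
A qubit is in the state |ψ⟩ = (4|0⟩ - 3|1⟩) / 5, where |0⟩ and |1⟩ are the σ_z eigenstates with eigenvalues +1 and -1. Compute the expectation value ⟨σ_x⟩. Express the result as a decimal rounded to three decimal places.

⟨σ_x⟩ = 2 Re(a* b)/(|a|²+|b|²) with a = 4, b = -3.
a* b = -12, so ⟨σ_x⟩ = -24/25.

-0.960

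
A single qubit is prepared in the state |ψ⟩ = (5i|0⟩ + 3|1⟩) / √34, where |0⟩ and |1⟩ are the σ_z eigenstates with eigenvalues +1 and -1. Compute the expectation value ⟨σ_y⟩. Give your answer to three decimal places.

⟨σ_y⟩ = 2 Im(a* b)/(|a|²+|b|²) with a = 5i, b = 3.
a* b = -15i, so ⟨σ_y⟩ = -30/34.

-0.882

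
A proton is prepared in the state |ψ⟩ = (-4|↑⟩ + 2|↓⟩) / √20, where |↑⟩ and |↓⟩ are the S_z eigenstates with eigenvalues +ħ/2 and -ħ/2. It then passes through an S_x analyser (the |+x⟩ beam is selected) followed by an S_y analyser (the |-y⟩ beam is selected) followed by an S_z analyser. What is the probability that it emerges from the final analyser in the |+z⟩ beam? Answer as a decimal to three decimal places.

0.025

First analyser (S_x): P(|+x⟩) = |⟨+x|ψ⟩|² = 4/40.
After stage 1 the state is |+x⟩; P(|-y⟩) = |⟨-y|+x⟩|² = 1/2.
After stage 2 the state is |-y⟩; P(|+z⟩) = |⟨+z|-y⟩|² = 1/2.
Joint probability = 4/40 × 1/2 × 1/2 = 0.025.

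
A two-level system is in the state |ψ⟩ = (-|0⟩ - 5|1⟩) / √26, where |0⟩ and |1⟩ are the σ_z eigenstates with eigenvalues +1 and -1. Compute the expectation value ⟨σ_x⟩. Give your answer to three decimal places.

0.385

⟨σ_x⟩ = 2 Re(a* b)/(|a|²+|b|²) with a = -1, b = -5.
a* b = 5, so ⟨σ_x⟩ = 10/26.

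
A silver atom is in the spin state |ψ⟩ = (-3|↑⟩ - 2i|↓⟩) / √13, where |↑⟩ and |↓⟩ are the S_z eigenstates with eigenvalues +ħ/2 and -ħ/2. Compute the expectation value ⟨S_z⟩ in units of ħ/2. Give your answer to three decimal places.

⟨σ_z⟩ = |a|² - |b|² divided by |a|²+|b|², with a, b the |↑⟩, |↓⟩ amplitudes.
= (9 - 4)/13 = 5/13.
⟨S_z⟩ = (ħ/2)·⟨σ_z⟩.

0.385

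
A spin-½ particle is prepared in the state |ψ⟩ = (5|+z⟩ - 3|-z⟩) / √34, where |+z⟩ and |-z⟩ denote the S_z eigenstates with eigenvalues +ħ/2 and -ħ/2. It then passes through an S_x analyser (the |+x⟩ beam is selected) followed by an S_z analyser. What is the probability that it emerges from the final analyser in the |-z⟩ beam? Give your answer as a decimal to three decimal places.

0.029

First analyser (S_x): P(|+x⟩) = |⟨+x|ψ⟩|² = 4/68.
After stage 1 the state is |+x⟩; P(|-z⟩) = |⟨-z|+x⟩|² = 1/2.
Joint probability = 4/68 × 1/2 = 0.029.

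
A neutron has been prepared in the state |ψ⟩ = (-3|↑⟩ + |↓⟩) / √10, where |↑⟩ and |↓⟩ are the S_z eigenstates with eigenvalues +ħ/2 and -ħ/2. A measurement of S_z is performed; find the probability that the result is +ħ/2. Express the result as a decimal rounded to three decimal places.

0.900

The +ħ/2 outcome corresponds to |↑⟩. Its amplitude in |ψ⟩ is -3/√10.
P = |-3|² / 10 = 9/10.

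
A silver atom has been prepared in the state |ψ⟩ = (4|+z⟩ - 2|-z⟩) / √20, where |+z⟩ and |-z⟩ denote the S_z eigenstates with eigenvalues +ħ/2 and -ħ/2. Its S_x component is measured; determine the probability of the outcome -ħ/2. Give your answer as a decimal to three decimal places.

|-x⟩ = (|+z⟩ - |-z⟩)/√2, so ⟨-x|ψ⟩ = (6) / (√2·√20).
P = |6|² / 40 = 36/40.

0.900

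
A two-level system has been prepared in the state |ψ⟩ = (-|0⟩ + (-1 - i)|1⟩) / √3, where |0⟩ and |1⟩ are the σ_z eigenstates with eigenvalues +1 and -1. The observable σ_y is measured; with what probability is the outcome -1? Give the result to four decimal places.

|-y⟩ = (|0⟩ - i|1⟩)/√2, so ⟨-y|ψ⟩ = (-i) / (√2·√3).
P = |-i|² / 6 = 1/6.

0.1667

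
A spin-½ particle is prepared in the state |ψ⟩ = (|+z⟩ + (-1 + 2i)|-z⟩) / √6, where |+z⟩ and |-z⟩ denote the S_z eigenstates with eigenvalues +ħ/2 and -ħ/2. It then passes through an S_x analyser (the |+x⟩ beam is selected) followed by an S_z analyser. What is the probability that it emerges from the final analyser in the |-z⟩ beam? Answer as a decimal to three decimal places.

0.167

First analyser (S_x): P(|+x⟩) = |⟨+x|ψ⟩|² = 4/12.
After stage 1 the state is |+x⟩; P(|-z⟩) = |⟨-z|+x⟩|² = 1/2.
Joint probability = 4/12 × 1/2 = 0.167.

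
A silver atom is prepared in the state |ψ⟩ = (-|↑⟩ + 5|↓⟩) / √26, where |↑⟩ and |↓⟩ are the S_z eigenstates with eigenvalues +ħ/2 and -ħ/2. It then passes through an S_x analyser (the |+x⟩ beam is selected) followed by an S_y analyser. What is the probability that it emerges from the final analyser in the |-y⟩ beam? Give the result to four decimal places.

First analyser (S_x): P(|+x⟩) = |⟨+x|ψ⟩|² = 16/52.
After stage 1 the state is |+x⟩; P(|-y⟩) = |⟨-y|+x⟩|² = 1/2.
Joint probability = 16/52 × 1/2 = 0.1538.

0.1538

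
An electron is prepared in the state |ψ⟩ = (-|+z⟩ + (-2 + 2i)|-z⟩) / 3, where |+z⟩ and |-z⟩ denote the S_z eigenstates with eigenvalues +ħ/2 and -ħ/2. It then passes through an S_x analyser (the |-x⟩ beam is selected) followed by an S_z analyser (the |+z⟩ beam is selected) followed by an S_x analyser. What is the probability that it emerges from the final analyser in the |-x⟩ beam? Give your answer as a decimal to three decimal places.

First analyser (S_x): P(|-x⟩) = |⟨-x|ψ⟩|² = 5/18.
After stage 1 the state is |-x⟩; P(|+z⟩) = |⟨+z|-x⟩|² = 1/2.
After stage 2 the state is |+z⟩; P(|-x⟩) = |⟨-x|+z⟩|² = 1/2.
Joint probability = 5/18 × 1/2 × 1/2 = 0.069.

0.069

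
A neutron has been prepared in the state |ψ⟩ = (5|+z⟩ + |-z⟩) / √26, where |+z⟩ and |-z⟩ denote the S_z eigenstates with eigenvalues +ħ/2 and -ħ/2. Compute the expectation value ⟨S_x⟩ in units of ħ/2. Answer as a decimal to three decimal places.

0.385

⟨σ_x⟩ = 2 Re(a* b)/(|a|²+|b|²) with a = 5, b = 1.
a* b = 5, so ⟨σ_x⟩ = 10/26.
⟨S_x⟩ = (ħ/2)·⟨σ_x⟩.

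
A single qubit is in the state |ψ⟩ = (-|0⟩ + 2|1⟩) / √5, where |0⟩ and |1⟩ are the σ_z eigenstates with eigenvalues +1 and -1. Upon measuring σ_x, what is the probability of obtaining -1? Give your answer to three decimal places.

0.900

|-x⟩ = (|0⟩ - |1⟩)/√2, so ⟨-x|ψ⟩ = (-3) / (√2·√5).
P = |-3|² / 10 = 9/10.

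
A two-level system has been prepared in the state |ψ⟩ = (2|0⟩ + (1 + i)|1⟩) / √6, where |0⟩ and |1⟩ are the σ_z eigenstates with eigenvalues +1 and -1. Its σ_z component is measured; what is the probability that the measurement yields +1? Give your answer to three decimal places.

0.667

The +1 outcome corresponds to |0⟩. Its amplitude in |ψ⟩ is 2/√6.
P = |2|² / 6 = 4/6.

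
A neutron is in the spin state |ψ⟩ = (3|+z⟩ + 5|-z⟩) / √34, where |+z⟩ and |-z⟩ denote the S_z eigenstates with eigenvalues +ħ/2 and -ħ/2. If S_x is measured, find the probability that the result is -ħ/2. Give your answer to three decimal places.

0.059

|-x⟩ = (|+z⟩ - |-z⟩)/√2, so ⟨-x|ψ⟩ = (-2) / (√2·√34).
P = |-2|² / 68 = 4/68.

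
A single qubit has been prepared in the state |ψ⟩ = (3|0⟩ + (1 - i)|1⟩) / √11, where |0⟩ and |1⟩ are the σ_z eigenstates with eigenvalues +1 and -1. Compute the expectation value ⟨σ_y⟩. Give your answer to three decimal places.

⟨σ_y⟩ = 2 Im(a* b)/(|a|²+|b|²) with a = 3, b = (1 - i).
a* b = (3 - 3i), so ⟨σ_y⟩ = -6/11.

-0.545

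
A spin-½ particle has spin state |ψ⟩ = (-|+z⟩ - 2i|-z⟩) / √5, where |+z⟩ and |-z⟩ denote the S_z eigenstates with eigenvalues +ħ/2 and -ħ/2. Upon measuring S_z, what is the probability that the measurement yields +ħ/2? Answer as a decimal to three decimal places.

The +ħ/2 outcome corresponds to |+z⟩. Its amplitude in |ψ⟩ is -1/√5.
P = |-1|² / 5 = 1/5.

0.200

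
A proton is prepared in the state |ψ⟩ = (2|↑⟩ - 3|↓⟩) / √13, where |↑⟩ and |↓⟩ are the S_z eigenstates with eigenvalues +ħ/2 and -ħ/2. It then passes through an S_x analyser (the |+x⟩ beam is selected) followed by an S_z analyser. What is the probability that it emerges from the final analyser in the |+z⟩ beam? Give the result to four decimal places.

0.0192

First analyser (S_x): P(|+x⟩) = |⟨+x|ψ⟩|² = 1/26.
After stage 1 the state is |+x⟩; P(|+z⟩) = |⟨+z|+x⟩|² = 1/2.
Joint probability = 1/26 × 1/2 = 0.0192.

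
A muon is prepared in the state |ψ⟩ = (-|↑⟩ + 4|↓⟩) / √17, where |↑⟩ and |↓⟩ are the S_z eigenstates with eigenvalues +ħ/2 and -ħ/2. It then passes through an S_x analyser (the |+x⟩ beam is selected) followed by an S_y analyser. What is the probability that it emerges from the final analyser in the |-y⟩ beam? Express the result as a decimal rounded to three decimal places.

0.132

First analyser (S_x): P(|+x⟩) = |⟨+x|ψ⟩|² = 9/34.
After stage 1 the state is |+x⟩; P(|-y⟩) = |⟨-y|+x⟩|² = 1/2.
Joint probability = 9/34 × 1/2 = 0.132.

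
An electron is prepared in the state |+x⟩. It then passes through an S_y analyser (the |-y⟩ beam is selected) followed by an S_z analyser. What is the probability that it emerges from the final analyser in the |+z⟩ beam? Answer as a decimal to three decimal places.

0.250

First analyser (S_y): from |+x⟩, P(|-y⟩) = 1/2.
After stage 1 the state is |-y⟩; P(|+z⟩) = |⟨+z|-y⟩|² = 1/2.
Joint probability = 1/2 × 1/2 = 0.250.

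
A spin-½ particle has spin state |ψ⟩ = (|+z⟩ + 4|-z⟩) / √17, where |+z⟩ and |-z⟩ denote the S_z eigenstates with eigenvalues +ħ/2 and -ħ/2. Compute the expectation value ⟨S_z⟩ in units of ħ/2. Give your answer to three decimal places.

-0.882

⟨σ_z⟩ = |a|² - |b|² divided by |a|²+|b|², with a, b the |+z⟩, |-z⟩ amplitudes.
= (1 - 16)/17 = -15/17.
⟨S_z⟩ = (ħ/2)·⟨σ_z⟩.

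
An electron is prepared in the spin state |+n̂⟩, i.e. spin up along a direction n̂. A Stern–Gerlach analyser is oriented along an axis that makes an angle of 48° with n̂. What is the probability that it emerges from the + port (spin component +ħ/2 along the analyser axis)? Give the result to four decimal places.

0.8346

For spin-½, the probability of finding spin-up along an axis at angle θ to the initial spin direction is cos²(θ/2); spin-down is sin²(θ/2).
θ = 48°, so P = cos²(24°) ≈ 0.8346.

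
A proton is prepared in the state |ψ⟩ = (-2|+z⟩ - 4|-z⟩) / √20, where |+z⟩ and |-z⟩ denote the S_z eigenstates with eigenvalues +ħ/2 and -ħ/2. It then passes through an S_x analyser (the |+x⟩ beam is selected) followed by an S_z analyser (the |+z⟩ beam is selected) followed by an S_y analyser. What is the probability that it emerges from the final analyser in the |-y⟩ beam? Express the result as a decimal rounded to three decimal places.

First analyser (S_x): P(|+x⟩) = |⟨+x|ψ⟩|² = 36/40.
After stage 1 the state is |+x⟩; P(|+z⟩) = |⟨+z|+x⟩|² = 1/2.
After stage 2 the state is |+z⟩; P(|-y⟩) = |⟨-y|+z⟩|² = 1/2.
Joint probability = 36/40 × 1/2 × 1/2 = 0.225.

0.225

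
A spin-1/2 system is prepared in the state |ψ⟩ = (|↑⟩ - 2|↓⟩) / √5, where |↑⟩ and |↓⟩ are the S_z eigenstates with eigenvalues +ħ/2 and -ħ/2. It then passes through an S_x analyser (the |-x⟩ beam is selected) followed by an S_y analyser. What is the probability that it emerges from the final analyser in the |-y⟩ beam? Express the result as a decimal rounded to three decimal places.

0.450

First analyser (S_x): P(|-x⟩) = |⟨-x|ψ⟩|² = 9/10.
After stage 1 the state is |-x⟩; P(|-y⟩) = |⟨-y|-x⟩|² = 1/2.
Joint probability = 9/10 × 1/2 = 0.450.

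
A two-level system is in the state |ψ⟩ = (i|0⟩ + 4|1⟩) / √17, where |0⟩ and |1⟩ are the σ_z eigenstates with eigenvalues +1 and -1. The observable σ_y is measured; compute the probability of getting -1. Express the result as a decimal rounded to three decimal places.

|-y⟩ = (|0⟩ - i|1⟩)/√2, so ⟨-y|ψ⟩ = (5i) / (√2·√17).
P = |5i|² / 34 = 25/34.

0.735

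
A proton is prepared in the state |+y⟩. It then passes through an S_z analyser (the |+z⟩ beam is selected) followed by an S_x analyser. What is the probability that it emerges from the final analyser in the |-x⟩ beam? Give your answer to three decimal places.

First analyser (S_z): from |+y⟩, P(|+z⟩) = 1/2.
After stage 1 the state is |+z⟩; P(|-x⟩) = |⟨-x|+z⟩|² = 1/2.
Joint probability = 1/2 × 1/2 = 0.250.

0.250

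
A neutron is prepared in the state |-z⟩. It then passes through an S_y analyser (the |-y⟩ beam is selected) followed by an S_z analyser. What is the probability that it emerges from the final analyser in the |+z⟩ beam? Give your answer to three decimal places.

0.250

First analyser (S_y): from |-z⟩, P(|-y⟩) = 1/2.
After stage 1 the state is |-y⟩; P(|+z⟩) = |⟨+z|-y⟩|² = 1/2.
Joint probability = 1/2 × 1/2 = 0.250.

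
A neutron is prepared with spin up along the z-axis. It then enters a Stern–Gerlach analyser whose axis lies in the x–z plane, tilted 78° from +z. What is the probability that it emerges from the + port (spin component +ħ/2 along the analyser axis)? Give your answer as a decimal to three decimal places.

For spin-½, the probability of finding spin-up along an axis at angle θ to the initial spin direction is cos²(θ/2); spin-down is sin²(θ/2).
θ = 78°, so P = cos²(39°) ≈ 0.604.

0.604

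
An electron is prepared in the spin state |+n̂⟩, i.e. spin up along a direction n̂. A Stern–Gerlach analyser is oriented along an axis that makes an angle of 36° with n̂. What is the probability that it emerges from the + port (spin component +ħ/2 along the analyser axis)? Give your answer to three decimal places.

0.905

For spin-½, the probability of finding spin-up along an axis at angle θ to the initial spin direction is cos²(θ/2); spin-down is sin²(θ/2).
θ = 36°, so P = cos²(18°) ≈ 0.905.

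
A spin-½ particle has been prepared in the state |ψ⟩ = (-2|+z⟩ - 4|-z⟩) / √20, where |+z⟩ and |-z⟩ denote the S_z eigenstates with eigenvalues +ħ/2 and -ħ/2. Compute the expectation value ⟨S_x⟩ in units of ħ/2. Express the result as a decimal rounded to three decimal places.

⟨σ_x⟩ = 2 Re(a* b)/(|a|²+|b|²) with a = -2, b = -4.
a* b = 8, so ⟨σ_x⟩ = 16/20.
⟨S_x⟩ = (ħ/2)·⟨σ_x⟩.

0.800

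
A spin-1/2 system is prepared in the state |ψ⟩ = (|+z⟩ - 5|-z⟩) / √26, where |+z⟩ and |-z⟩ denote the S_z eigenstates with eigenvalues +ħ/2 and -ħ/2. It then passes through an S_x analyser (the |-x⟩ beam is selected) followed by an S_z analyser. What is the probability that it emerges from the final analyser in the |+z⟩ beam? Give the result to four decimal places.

0.3462

First analyser (S_x): P(|-x⟩) = |⟨-x|ψ⟩|² = 36/52.
After stage 1 the state is |-x⟩; P(|+z⟩) = |⟨+z|-x⟩|² = 1/2.
Joint probability = 36/52 × 1/2 = 0.3462.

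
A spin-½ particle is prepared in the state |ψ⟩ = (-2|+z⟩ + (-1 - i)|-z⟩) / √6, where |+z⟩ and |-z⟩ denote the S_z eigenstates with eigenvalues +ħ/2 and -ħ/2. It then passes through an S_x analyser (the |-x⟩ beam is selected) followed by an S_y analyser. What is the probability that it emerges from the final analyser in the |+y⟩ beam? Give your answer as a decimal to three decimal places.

0.083

First analyser (S_x): P(|-x⟩) = |⟨-x|ψ⟩|² = 2/12.
After stage 1 the state is |-x⟩; P(|+y⟩) = |⟨+y|-x⟩|² = 1/2.
Joint probability = 2/12 × 1/2 = 0.083.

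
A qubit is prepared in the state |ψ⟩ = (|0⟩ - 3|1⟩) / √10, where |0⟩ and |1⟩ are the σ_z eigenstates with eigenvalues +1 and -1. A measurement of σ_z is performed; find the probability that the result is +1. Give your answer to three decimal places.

The +1 outcome corresponds to |0⟩. Its amplitude in |ψ⟩ is 1/√10.
P = |1|² / 10 = 1/10.

0.100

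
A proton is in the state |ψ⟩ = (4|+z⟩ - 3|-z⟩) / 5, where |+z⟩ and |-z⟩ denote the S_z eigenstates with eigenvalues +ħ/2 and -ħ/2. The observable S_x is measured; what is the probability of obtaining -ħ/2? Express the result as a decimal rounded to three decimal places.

|-x⟩ = (|+z⟩ - |-z⟩)/√2, so ⟨-x|ψ⟩ = (7) / (√2·5).
P = |7|² / 50 = 49/50.

0.980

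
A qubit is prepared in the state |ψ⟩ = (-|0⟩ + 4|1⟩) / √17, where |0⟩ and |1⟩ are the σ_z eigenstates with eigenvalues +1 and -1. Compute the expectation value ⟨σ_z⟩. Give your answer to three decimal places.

⟨σ_z⟩ = |a|² - |b|² divided by |a|²+|b|², with a, b the |0⟩, |1⟩ amplitudes.
= (1 - 16)/17 = -15/17.

-0.882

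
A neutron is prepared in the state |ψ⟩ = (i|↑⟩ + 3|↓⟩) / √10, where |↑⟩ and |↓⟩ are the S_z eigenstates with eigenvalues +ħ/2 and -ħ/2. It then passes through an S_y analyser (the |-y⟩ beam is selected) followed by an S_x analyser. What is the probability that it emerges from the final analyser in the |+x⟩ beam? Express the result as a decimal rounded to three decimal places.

First analyser (S_y): P(|-y⟩) = |⟨-y|ψ⟩|² = 16/20.
After stage 1 the state is |-y⟩; P(|+x⟩) = |⟨+x|-y⟩|² = 1/2.
Joint probability = 16/20 × 1/2 = 0.400.

0.400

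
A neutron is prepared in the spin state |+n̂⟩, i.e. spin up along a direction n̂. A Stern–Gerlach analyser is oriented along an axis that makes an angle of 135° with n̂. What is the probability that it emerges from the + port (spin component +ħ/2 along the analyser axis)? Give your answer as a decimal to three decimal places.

0.146

For spin-½, the probability of finding spin-up along an axis at angle θ to the initial spin direction is cos²(θ/2); spin-down is sin²(θ/2).
θ = 135°, so P = cos²(67.5°) ≈ 0.146.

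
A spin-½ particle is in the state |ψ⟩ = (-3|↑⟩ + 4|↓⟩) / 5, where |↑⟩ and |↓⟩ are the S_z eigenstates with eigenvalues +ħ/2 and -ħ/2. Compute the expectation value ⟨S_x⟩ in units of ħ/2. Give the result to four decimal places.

⟨σ_x⟩ = 2 Re(a* b)/(|a|²+|b|²) with a = -3, b = 4.
a* b = -12, so ⟨σ_x⟩ = -24/25.
⟨S_x⟩ = (ħ/2)·⟨σ_x⟩.

-0.9600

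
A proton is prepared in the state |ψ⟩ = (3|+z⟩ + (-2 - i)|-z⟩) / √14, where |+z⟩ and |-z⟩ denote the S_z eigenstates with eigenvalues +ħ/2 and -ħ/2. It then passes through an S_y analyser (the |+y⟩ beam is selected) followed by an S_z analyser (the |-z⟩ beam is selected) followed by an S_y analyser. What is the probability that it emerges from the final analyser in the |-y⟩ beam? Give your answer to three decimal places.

0.071

First analyser (S_y): P(|+y⟩) = |⟨+y|ψ⟩|² = 8/28.
After stage 1 the state is |+y⟩; P(|-z⟩) = |⟨-z|+y⟩|² = 1/2.
After stage 2 the state is |-z⟩; P(|-y⟩) = |⟨-y|-z⟩|² = 1/2.
Joint probability = 8/28 × 1/2 × 1/2 = 0.071.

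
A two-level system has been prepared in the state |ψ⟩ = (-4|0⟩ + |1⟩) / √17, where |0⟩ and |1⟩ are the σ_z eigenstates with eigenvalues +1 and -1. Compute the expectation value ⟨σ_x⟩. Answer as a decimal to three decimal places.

⟨σ_x⟩ = 2 Re(a* b)/(|a|²+|b|²) with a = -4, b = 1.
a* b = -4, so ⟨σ_x⟩ = -8/17.

-0.471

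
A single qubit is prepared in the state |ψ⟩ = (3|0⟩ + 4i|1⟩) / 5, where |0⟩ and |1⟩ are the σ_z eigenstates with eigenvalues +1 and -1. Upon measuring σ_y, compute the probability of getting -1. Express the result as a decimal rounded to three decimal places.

0.020

|-y⟩ = (|0⟩ - i|1⟩)/√2, so ⟨-y|ψ⟩ = (-1) / (√2·5).
P = |-1|² / 50 = 1/50.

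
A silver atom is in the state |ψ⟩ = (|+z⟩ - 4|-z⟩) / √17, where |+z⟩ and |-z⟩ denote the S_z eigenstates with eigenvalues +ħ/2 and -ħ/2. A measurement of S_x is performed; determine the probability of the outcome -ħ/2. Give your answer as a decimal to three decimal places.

|-x⟩ = (|+z⟩ - |-z⟩)/√2, so ⟨-x|ψ⟩ = (5) / (√2·√17).
P = |5|² / 34 = 25/34.

0.735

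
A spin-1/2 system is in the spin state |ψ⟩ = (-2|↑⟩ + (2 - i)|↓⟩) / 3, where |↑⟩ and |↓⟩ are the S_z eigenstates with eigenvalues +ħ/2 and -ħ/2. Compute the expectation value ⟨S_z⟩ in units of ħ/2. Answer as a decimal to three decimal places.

-0.111

⟨σ_z⟩ = |a|² - |b|² divided by |a|²+|b|², with a, b the |↑⟩, |↓⟩ amplitudes.
= (4 - 5)/9 = -1/9.
⟨S_z⟩ = (ħ/2)·⟨σ_z⟩.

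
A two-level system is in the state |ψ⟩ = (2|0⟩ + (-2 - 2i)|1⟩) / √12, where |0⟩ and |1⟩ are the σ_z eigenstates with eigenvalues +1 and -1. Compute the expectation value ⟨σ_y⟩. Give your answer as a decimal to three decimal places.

-0.667

⟨σ_y⟩ = 2 Im(a* b)/(|a|²+|b|²) with a = 2, b = (-2 - 2i).
a* b = (-4 - 4i), so ⟨σ_y⟩ = -8/12.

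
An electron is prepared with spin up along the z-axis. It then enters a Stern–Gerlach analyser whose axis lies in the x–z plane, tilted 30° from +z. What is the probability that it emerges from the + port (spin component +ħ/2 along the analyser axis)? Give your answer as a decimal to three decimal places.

For spin-½, the probability of finding spin-up along an axis at angle θ to the initial spin direction is cos²(θ/2); spin-down is sin²(θ/2).
θ = 30°, so P = cos²(15°) ≈ 0.933.

0.933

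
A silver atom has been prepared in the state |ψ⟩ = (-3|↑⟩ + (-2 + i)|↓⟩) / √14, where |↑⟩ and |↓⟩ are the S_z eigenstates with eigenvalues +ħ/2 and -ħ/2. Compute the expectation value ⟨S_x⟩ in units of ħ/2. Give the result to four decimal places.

0.8571

⟨σ_x⟩ = 2 Re(a* b)/(|a|²+|b|²) with a = -3, b = (-2 + i).
a* b = (6 - 3i), so ⟨σ_x⟩ = 12/14.
⟨S_x⟩ = (ħ/2)·⟨σ_x⟩.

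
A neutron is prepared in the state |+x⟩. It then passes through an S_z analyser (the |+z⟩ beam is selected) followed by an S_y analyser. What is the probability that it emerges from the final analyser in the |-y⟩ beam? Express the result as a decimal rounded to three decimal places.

First analyser (S_z): from |+x⟩, P(|+z⟩) = 1/2.
After stage 1 the state is |+z⟩; P(|-y⟩) = |⟨-y|+z⟩|² = 1/2.
Joint probability = 1/2 × 1/2 = 0.250.

0.250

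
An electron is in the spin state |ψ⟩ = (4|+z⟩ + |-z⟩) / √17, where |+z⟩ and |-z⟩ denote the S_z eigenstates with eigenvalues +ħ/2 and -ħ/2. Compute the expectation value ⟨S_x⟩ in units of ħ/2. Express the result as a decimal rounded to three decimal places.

⟨σ_x⟩ = 2 Re(a* b)/(|a|²+|b|²) with a = 4, b = 1.
a* b = 4, so ⟨σ_x⟩ = 8/17.
⟨S_x⟩ = (ħ/2)·⟨σ_x⟩.

0.471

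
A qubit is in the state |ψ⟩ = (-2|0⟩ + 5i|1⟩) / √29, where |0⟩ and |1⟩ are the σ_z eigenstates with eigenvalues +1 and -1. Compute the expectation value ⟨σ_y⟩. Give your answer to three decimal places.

⟨σ_y⟩ = 2 Im(a* b)/(|a|²+|b|²) with a = -2, b = 5i.
a* b = -10i, so ⟨σ_y⟩ = -20/29.

-0.690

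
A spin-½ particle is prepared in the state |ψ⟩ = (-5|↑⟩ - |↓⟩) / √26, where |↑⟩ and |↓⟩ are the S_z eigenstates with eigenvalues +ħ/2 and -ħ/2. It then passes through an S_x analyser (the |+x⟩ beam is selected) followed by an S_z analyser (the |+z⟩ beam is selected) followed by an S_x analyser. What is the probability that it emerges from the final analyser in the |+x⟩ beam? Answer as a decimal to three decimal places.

0.173

First analyser (S_x): P(|+x⟩) = |⟨+x|ψ⟩|² = 36/52.
After stage 1 the state is |+x⟩; P(|+z⟩) = |⟨+z|+x⟩|² = 1/2.
After stage 2 the state is |+z⟩; P(|+x⟩) = |⟨+x|+z⟩|² = 1/2.
Joint probability = 36/52 × 1/2 × 1/2 = 0.173.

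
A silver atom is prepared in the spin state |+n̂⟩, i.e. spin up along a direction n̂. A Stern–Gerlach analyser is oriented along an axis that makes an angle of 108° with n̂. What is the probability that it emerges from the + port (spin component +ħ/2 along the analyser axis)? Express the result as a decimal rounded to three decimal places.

For spin-½, the probability of finding spin-up along an axis at angle θ to the initial spin direction is cos²(θ/2); spin-down is sin²(θ/2).
θ = 108°, so P = cos²(54°) ≈ 0.345.

0.345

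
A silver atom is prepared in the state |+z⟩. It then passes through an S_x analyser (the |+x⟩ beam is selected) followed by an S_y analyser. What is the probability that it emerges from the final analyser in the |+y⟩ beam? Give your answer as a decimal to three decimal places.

0.250

First analyser (S_x): from |+z⟩, P(|+x⟩) = 1/2.
After stage 1 the state is |+x⟩; P(|+y⟩) = |⟨+y|+x⟩|² = 1/2.
Joint probability = 1/2 × 1/2 = 0.250.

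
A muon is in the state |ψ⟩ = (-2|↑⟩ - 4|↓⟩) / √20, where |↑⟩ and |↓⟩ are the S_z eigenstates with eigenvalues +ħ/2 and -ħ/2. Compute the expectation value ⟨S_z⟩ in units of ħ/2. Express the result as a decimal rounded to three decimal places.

-0.600

⟨σ_z⟩ = |a|² - |b|² divided by |a|²+|b|², with a, b the |↑⟩, |↓⟩ amplitudes.
= (4 - 16)/20 = -12/20.
⟨S_z⟩ = (ħ/2)·⟨σ_z⟩.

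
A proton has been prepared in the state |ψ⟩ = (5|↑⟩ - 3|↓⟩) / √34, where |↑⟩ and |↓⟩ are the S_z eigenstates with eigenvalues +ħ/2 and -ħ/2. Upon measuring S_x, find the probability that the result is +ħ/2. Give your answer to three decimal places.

|+x⟩ = (|↑⟩ + |↓⟩)/√2, so ⟨+x|ψ⟩ = (2) / (√2·√34).
P = |2|² / 68 = 4/68.

0.059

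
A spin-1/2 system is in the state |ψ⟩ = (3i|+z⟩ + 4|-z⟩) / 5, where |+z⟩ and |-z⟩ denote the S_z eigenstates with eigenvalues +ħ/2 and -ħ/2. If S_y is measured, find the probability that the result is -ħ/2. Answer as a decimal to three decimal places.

|-y⟩ = (|+z⟩ - i|-z⟩)/√2, so ⟨-y|ψ⟩ = (7i) / (√2·5).
P = |7i|² / 50 = 49/50.

0.980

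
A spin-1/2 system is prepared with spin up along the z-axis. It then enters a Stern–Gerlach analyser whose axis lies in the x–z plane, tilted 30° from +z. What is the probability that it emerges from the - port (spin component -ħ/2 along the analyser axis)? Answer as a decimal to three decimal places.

For spin-½, the probability of finding spin-up along an axis at angle θ to the initial spin direction is cos²(θ/2); spin-down is sin²(θ/2).
θ = 30°, so P = sin²(15°) ≈ 0.067.

0.067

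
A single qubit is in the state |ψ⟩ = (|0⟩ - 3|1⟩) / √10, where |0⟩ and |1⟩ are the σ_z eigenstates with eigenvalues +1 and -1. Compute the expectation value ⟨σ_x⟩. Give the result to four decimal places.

-0.6000

⟨σ_x⟩ = 2 Re(a* b)/(|a|²+|b|²) with a = 1, b = -3.
a* b = -3, so ⟨σ_x⟩ = -6/10.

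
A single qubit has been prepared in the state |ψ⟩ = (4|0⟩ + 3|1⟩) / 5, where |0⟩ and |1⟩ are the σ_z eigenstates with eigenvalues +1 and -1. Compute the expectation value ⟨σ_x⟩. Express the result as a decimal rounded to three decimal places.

⟨σ_x⟩ = 2 Re(a* b)/(|a|²+|b|²) with a = 4, b = 3.
a* b = 12, so ⟨σ_x⟩ = 24/25.

0.960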